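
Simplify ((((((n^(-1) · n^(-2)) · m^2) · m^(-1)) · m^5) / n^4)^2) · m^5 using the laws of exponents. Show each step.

((((((n^(-1) · n^(-2)) · m^2) · m^(-1)) · m^5) / n^4)^2) · m^5
= ((((((n^(-1) · n^(-2)) · m^2) · m^(-1)) · m^5)^2) / ((n^4)^2)) · m^5    [power of a quotient]
= ((((((n^(-1) · n^(-2)) · m^2) · m^(-1))^2) · ((m^5)^2)) / ((n^4)^2)) · m^5    [power of a product]
= ((((((n^(-1) · n^(-2)) · m^2)^2) · ((m^(-1))^2)) · ((m^5)^2)) / ((n^4)^2)) · m^5    [power of a product]
= ((((((n^(-1) · n^(-2))^2) · ((m^2)^2)) · ((m^(-1))^2)) · ((m^5)^2)) / ((n^4)^2)) · m^5    [power of a product]
= (((((((n^(-1))^2) · ((n^(-2))^2)) · ((m^2)^2)) · ((m^(-1))^2)) · ((m^5)^2)) / ((n^4)^2)) · m^5    [power of a product]
= (((((n^(-2) · ((n^(-2))^2)) · ((m^2)^2)) · ((m^(-1))^2)) · ((m^5)^2)) / ((n^4)^2)) · m^5    [power of a power]
= (((((n^(-2) · n^(-4)) · ((m^2)^2)) · ((m^(-1))^2)) · ((m^5)^2)) / ((n^4)^2)) · m^5    [power of a power]
= ((((n^(-6) · ((m^2)^2)) · ((m^(-1))^2)) · ((m^5)^2)) / ((n^4)^2)) · m^5    [product of powers]
= ((((n^(-6) · m^4) · ((m^(-1))^2)) · ((m^5)^2)) / ((n^4)^2)) · m^5    [power of a power]
= ((((n^(-6) · m^4) · m^(-2)) · ((m^5)^2)) / ((n^4)^2)) · m^5    [power of a power]
= ((((n^(-6) · m^4) · m^(-2)) · m^10) / ((n^4)^2)) · m^5    [power of a power]
= ((((n^(-6) · m^4) · m^(-2)) · m^10) / n^8) · m^5    [power of a power]
= m^17n^(-14)    [quotient of powers; product of powers]

m^17n^(-14)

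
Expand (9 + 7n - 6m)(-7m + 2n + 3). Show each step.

(9 + 7n - 6m)(-7m + 2n + 3)
= -63m + 18n + 27 - 49mn + 14n^2 + 21n + 42m^2 - 12mn - 18m    [distributive law]
= -81m + 39n + 27 - 61mn + 14n^2 + 42m^2    [combine like terms]

-81m + 39n + 27 - 61mn + 14n^2 + 42m^2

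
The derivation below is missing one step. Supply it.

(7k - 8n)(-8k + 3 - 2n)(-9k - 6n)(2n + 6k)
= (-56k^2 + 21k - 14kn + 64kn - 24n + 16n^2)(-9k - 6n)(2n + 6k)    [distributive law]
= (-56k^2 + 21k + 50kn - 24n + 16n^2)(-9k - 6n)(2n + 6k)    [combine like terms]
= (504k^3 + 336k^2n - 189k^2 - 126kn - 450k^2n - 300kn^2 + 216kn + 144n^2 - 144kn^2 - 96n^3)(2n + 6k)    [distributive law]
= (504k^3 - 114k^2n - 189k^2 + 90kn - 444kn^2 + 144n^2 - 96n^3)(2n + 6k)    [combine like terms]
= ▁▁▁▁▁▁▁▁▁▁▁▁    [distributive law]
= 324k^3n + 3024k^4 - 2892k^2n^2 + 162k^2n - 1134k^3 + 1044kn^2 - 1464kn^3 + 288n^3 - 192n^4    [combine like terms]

By distributive law:

1008k^3n + 3024k^4 - 228k^2n^2 - 684k^3n - 378k^2n - 1134k^3 + 180kn^2 + 540k^2n - 888kn^3 - 2664k^2n^2 + 288n^3 + 864kn^2 - 192n^4 - 576kn^3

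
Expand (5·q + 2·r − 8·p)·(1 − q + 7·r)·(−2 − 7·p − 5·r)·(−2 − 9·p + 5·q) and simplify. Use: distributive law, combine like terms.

(5·q + 2·r − 8·p)·(1 − q + 7·r)·(−2 − 7·p − 5·r)·(−2 − 9·p + 5·q)
= (5·q − 5·q^2 + 35·q·r + 2·r − 2·q·r + 14·r^2 − 8·p + 8·p·q − 56·p·r)·(−2 − 7·p − 5·r)·(−2 − 9·p + 5·q)    [distributive law]
= (5·q − 5·q^2 + 33·q·r + 2·r + 14·r^2 − 8·p + 8·p·q − 56·p·r)·(−2 − 7·p − 5·r)·(−2 − 9·p + 5·q)    [combine like terms]
= (−10·q − 35·p·q − 25·q·r + 10·q^2 + 35·p·q^2 + 25·q^2·r − 66·q·r − 231·p·q·r − 165·q·r^2 − 4·r − 14·p·r − 10·r^2 − 28·r^2 − 98·p·r^2 − 70·r^3 + 16·p + 56·p^2 + 40·p·r − 16·p·q − 56·p^2·q − 40·p·q·r + 112·p·r + 392·p^2·r + 280·p·r^2)·(−2 − 9·p + 5·q)    [distributive law]
= (−10·q − 51·p·q − 91·q·r + 10·q^2 + 35·p·q^2 + 25·q^2·r − 271·p·q·r − 165·q·r^2 − 4·r + 138·p·r − 38·r^2 + 182·p·r^2 − 70·r^3 + 16·p + 56·p^2 − 56·p^2·q + 392·p^2·r)·(−2 − 9·p + 5·q)    [combine like terms]
= 20·q + 90·p·q − 50·q^2 + 102·p·q + 459·p^2·q − 255·p·q^2 + 182·q·r + 819·p·q·r − 455·q^2·r − 20·q^2 − 90·p·q^2 + 50·q^3 − 70·p·q^2 − 315·p^2·q^2 + 175·p·q^3 − 50·q^2·r − 225·p·q^2·r + 125·q^3·r + 542·p·q·r + 2439·p^2·q·r − 1355·p·q^2·r + 330·q·r^2 + 1485·p·q·r^2 − 825·q^2·r^2 + 8·r + 36·p·r − 20·q·r − 276·p·r − 1242·p^2·r + 690·p·q·r + 76·r^2 + 342·p·r^2 − 190·q·r^2 − 364·p·r^2 − 1638·p^2·r^2 + 910·p·q·r^2 + 140·r^3 + 630·p·r^3 − 350·q·r^3 − 32·p − 144·p^2 + 80·p·q − 112·p^2 − 504·p^3 + 280·p^2·q + 112·p^2·q + 504·p^3·q − 280·p^2·q^2 − 784·p^2·r − 3528·p^3·r + 1960·p^2·q·r    [distributive law]
= 20·q + 272·p·q − 70·q^2 + 851·p^2·q − 415·p·q^2 + 162·q·r + 2051·p·q·r − 505·q^2·r + 50·q^3 − 595·p^2·q^2 + 175·p·q^3 − 1580·p·q^2·r + 125·q^3·r + 4399·p^2·q·r + 140·q·r^2 + 2395·p·q·r^2 − 825·q^2·r^2 + 8·r − 240·p·r − 2026·p^2·r + 76·r^2 − 22·p·r^2 − 1638·p^2·r^2 + 140·r^3 + 630·p·r^3 − 350·q·r^3 − 32·p − 256·p^2 − 504·p^3 + 504·p^3·q − 3528·p^3·r    [combine like terms]

20·q + 272·p·q − 70·q^2 + 851·p^2·q − 415·p·q^2 + 162·q·r + 2051·p·q·r − 505·q^2·r + 50·q^3 − 595·p^2·q^2 + 175·p·q^3 − 1580·p·q^2·r + 125·q^3·r + 4399·p^2·q·r + 140·q·r^2 + 2395·p·q·r^2 − 825·q^2·r^2 + 8·r − 240·p·r − 2026·p^2·r + 76·r^2 − 22·p·r^2 − 1638·p^2·r^2 + 140·r^3 + 630·p·r^3 − 350·q·r^3 − 32·p − 256·p^2 − 504·p^3 + 504·p^3·q − 3528·p^3·r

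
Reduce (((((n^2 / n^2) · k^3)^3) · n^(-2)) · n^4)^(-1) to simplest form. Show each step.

(((((n^2 / n^2) · k^3)^3) · n^(-2)) · n^4)^(-1)
= (((((n^2 / n^2) · k^3)^3) · n^(-2))^(-1)) · ((n^4)^(-1))    [power of a product]
= (((((n^2 / n^2) · k^3)^3)^(-1)) · ((n^(-2))^(-1))) · ((n^4)^(-1))    [power of a product]
= ((((n^2 / n^2) · k^3)^(-3)) · ((n^(-2))^(-1))) · ((n^4)^(-1))    [power of a power]
= ((((n^2 / n^2)^(-3)) · ((k^3)^(-3))) · ((n^(-2))^(-1))) · ((n^4)^(-1))    [power of a product]
= (((((n^2)^(-3)) / ((n^2)^(-3))) · ((k^3)^(-3))) · ((n^(-2))^(-1))) · ((n^4)^(-1))    [power of a quotient]
= (((n^(-6) / ((n^2)^(-3))) · ((k^3)^(-3))) · ((n^(-2))^(-1))) · ((n^4)^(-1))    [power of a power]
= (((n^(-6) / n^(-6)) · ((k^3)^(-3))) · ((n^(-2))^(-1))) · ((n^4)^(-1))    [power of a power]
= ((n^0 · ((k^3)^(-3))) · ((n^(-2))^(-1))) · ((n^4)^(-1))    [quotient of powers]
= ((n^0 · k^(-9)) · ((n^(-2))^(-1))) · ((n^4)^(-1))    [power of a power]
= ((n^0 · k^(-9)) · n^2) · ((n^4)^(-1))    [power of a power]
= ((n^0 · k^(-9)) · n^2) · n^(-4)    [power of a power]
= k^(-9)n^(-2)    [product of powers]

k^(-9)n^(-2)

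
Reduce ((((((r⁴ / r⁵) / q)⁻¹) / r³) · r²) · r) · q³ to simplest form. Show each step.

((((((r⁴ / r⁵) / q)⁻¹) / r³) · r²) · r) · q³
= ((((((r⁴ / r⁵)⁻¹) / (q⁻¹)) / r³) · r²) · r) · q³    [power of a quotient]
= (((((((r⁴)⁻¹) / ((r⁵)⁻¹)) / (q⁻¹)) / r³) · r²) · r) · q³    [power of a quotient]
= (((((r⁻⁴ / ((r⁵)⁻¹)) / (q⁻¹)) / r³) · r²) · r) · q³    [power of a power]
= (((((r⁻⁴ / r⁻⁵) / (q⁻¹)) / r³) · r²) · r) · q³    [power of a power]
= ((((r / (q⁻¹)) / r³) · r²) · r) · q³    [quotient of powers]
= q⁴·r    [quotient of powers; product of powers]

q⁴·r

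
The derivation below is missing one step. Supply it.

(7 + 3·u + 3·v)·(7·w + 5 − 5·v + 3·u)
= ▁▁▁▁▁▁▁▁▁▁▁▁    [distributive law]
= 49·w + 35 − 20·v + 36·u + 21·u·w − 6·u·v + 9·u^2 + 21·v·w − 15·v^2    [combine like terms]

Applying distributive law to the line above:

49·w + 35 − 35·v + 21·u + 21·u·w + 15·u − 15·u·v + 9·u^2 + 21·v·w + 15·v − 15·v^2 + 9·u·v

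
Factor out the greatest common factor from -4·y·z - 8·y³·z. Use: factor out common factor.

-4·y·z - 8·y³·z
= 4(-y·z - 2·y³·z)    [factor out 4]
= 4·y·z(-1 - 2·y²)    [factor out y·z]

4·y·z(-1 - 2·y²)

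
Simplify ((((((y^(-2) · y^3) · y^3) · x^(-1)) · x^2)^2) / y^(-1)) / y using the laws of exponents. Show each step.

x^2·y^8

((((((y^(-2) · y^3) · y^3) · x^(-1)) · x^2)^2) / y^(-1)) / y
= ((((((y^(-2) · y^3) · y^3) · x^(-1))^2) · ((x^2)^2)) / y^(-1)) / y    [power of a product]
= ((((((y^(-2) · y^3) · y^3)^2) · ((x^(-1))^2)) · ((x^2)^2)) / y^(-1)) / y    [power of a product]
= ((((((y^(-2) · y^3)^2) · ((y^3)^2)) · ((x^(-1))^2)) · ((x^2)^2)) / y^(-1)) / y    [power of a product]
= (((((((y^(-2))^2) · ((y^3)^2)) · ((y^3)^2)) · ((x^(-1))^2)) · ((x^2)^2)) / y^(-1)) / y    [power of a product]
= (((((y^(-4) · ((y^3)^2)) · ((y^3)^2)) · ((x^(-1))^2)) · ((x^2)^2)) / y^(-1)) / y    [power of a power]
= (((((y^(-4) · y^6) · ((y^3)^2)) · ((x^(-1))^2)) · ((x^2)^2)) / y^(-1)) / y    [power of a power]
= ((((y^2 · ((y^3)^2)) · ((x^(-1))^2)) · ((x^2)^2)) / y^(-1)) / y    [product of powers]
= ((((y^2 · y^6) · ((x^(-1))^2)) · ((x^2)^2)) / y^(-1)) / y    [power of a power]
= (((y^8 · ((x^(-1))^2)) · ((x^2)^2)) / y^(-1)) / y    [product of powers]
= (((y^8 · x^(-2)) · ((x^2)^2)) / y^(-1)) / y    [power of a power]
= (((y^8 · x^(-2)) · x^4) / y^(-1)) / y    [power of a power]
= x^2·y^8    [quotient of powers; product of powers]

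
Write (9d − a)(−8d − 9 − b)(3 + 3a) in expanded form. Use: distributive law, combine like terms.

(9d − a)(−8d − 9 − b)(3 + 3a)
= (−72d^2 − 81d − 9bd + 8ad + 9a + ab)(3 + 3a)    [distributive law]
= −216d^2 − 216ad^2 − 243d − 243ad − 27bd − 27abd + 24ad + 24a^2d + 27a + 27a^2 + 3ab + 3a^2b    [distributive law]
= −216d^2 − 216ad^2 − 243d − 219ad − 27bd − 27abd + 24a^2d + 27a + 27a^2 + 3ab + 3a^2b    [combine like terms]

−216d^2 − 216ad^2 − 243d − 219ad − 27bd − 27abd + 24a^2d + 27a + 27a^2 + 3ab + 3a^2b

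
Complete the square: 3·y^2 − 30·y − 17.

3·y^2 − 30·y − 17
= 3(y^2 − 10·y) − 17    [factor out 3 from the y-terms]
= 3(y^2 − 10·y + 25 − 25) − 17    [add and subtract 25 inside the bracket]
= 3(y − 5)^2 − 75 − 17    [perfect-square identity]
= 3(y − 5)^2 − 92    [combine constants]

3(y − 5)^2 − 92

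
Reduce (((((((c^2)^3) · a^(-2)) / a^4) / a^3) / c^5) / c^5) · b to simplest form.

(((((((c^2)^3) · a^(-2)) / a^4) / a^3) / c^5) / c^5) · b
= (((((c^6 · a^(-2)) / a^4) / a^3) / c^5) / c^5) · b    [power of a power]
= a^(-9)bc^(-4)    [quotient of powers; product of powers]

a^(-9)bc^(-4)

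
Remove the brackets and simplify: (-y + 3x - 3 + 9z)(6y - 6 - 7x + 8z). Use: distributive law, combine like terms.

(-y + 3x - 3 + 9z)(6y - 6 - 7x + 8z)
= -6y^2 + 6y + 7xy - 8yz + 18xy - 18x - 21x^2 + 24xz - 18y + 18 + 21x - 24z + 54yz - 54z - 63xz + 72z^2    [distributive law]
= -6y^2 - 12y + 25xy + 46yz + 3x - 21x^2 - 39xz + 18 - 78z + 72z^2    [combine like terms]

-6y^2 - 12y + 25xy + 46yz + 3x - 21x^2 - 39xz + 18 - 78z + 72z^2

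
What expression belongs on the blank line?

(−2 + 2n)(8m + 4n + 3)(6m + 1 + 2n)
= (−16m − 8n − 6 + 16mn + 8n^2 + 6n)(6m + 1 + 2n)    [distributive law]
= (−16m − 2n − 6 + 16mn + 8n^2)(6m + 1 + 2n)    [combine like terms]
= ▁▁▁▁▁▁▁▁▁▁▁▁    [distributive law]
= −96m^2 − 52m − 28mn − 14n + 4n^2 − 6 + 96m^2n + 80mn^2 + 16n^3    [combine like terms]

Applying distributive law to the line above:

−96m^2 − 16m − 32mn − 12mn − 2n − 4n^2 − 36m − 6 − 12n + 96m^2n + 16mn + 32mn^2 + 48mn^2 + 8n^2 + 16n^3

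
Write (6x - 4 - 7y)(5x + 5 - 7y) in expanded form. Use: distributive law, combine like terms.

30x² + 10x - 77xy - 20 - 7y + 49y²

(6x - 4 - 7y)(5x + 5 - 7y)
= 30x² + 30x - 42xy - 20x - 20 + 28y - 35xy - 35y + 49y²    [distributive law]
= 30x² + 10x - 77xy - 20 - 7y + 49y²    [combine like terms]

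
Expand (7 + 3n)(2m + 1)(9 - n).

(7 + 3n)(2m + 1)(9 - n)
= (14m + 7 + 6mn + 3n)(9 - n)    [distributive law]
= 126m - 14mn + 63 - 7n + 54mn - 6mn^2 + 27n - 3n^2    [distributive law]
= 126m + 40mn + 63 + 20n - 6mn^2 - 3n^2    [combine like terms]

126m + 40mn + 63 + 20n - 6mn^2 - 3n^2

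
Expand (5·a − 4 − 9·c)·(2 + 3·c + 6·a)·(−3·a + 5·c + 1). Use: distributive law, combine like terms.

72·a^2 − 19·a·c + 10·a + 267·a^2·c − 114·a·c^2 − 90·a^3 − 70·c − 8 − 177·c^2 − 135·c^3

(5·a − 4 − 9·c)·(2 + 3·c + 6·a)·(−3·a + 5·c + 1)
= (10·a + 15·a·c + 30·a^2 − 8 − 12·c − 24·a − 18·c − 27·c^2 − 54·a·c)·(−3·a + 5·c + 1)    [distributive law]
= (−14·a − 39·a·c + 30·a^2 − 8 − 30·c − 27·c^2)·(−3·a + 5·c + 1)    [combine like terms]
= 42·a^2 − 70·a·c − 14·a + 117·a^2·c − 195·a·c^2 − 39·a·c − 90·a^3 + 150·a^2·c + 30·a^2 + 24·a − 40·c − 8 + 90·a·c − 150·c^2 − 30·c + 81·a·c^2 − 135·c^3 − 27·c^2    [distributive law]
= 72·a^2 − 19·a·c + 10·a + 267·a^2·c − 114·a·c^2 − 90·a^3 − 70·c − 8 − 177·c^2 − 135·c^3    [combine like terms]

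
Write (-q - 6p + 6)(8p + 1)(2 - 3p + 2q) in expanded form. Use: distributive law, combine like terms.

71pq - 72p^2q - 16pq^2 + 10q - 2q^2 - 222p^2 + 144p^3 + 66p + 12

(-q - 6p + 6)(8p + 1)(2 - 3p + 2q)
= (-8pq - q - 48p^2 - 6p + 48p + 6)(2 - 3p + 2q)    [distributive law]
= (-8pq - q - 48p^2 + 42p + 6)(2 - 3p + 2q)    [combine like terms]
= -16pq + 24p^2q - 16pq^2 - 2q + 3pq - 2q^2 - 96p^2 + 144p^3 - 96p^2q + 84p - 126p^2 + 84pq + 12 - 18p + 12q    [distributive law]
= 71pq - 72p^2q - 16pq^2 + 10q - 2q^2 - 222p^2 + 144p^3 + 66p + 12    [combine like terms]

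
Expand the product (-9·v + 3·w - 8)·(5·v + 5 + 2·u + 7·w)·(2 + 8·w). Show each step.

-90·v^2 - 360·v^2·w - 170·v - 776·v·w - 36·u·v - 144·u·v·w - 384·v·w^2 - 402·w - 286·w^2 - 116·u·w + 48·u·w^2 + 168·w^3 - 80 - 32·u

(-9·v + 3·w - 8)·(5·v + 5 + 2·u + 7·w)·(2 + 8·w)
= (-45·v^2 - 45·v - 18·u·v - 63·v·w + 15·v·w + 15·w + 6·u·w + 21·w^2 - 40·v - 40 - 16·u - 56·w)·(2 + 8·w)    [distributive law]
= (-45·v^2 - 85·v - 18·u·v - 48·v·w - 41·w + 6·u·w + 21·w^2 - 40 - 16·u)·(2 + 8·w)    [combine like terms]
= -90·v^2 - 360·v^2·w - 170·v - 680·v·w - 36·u·v - 144·u·v·w - 96·v·w - 384·v·w^2 - 82·w - 328·w^2 + 12·u·w + 48·u·w^2 + 42·w^2 + 168·w^3 - 80 - 320·w - 32·u - 128·u·w    [distributive law]
= -90·v^2 - 360·v^2·w - 170·v - 776·v·w - 36·u·v - 144·u·v·w - 384·v·w^2 - 402·w - 286·w^2 - 116·u·w + 48·u·w^2 + 168·w^3 - 80 - 32·u    [combine like terms]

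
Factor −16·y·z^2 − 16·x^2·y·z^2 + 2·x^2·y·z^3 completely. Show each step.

2·y·z^2(−8 − 8·x^2 + x^2·z)

−16·y·z^2 − 16·x^2·y·z^2 + 2·x^2·y·z^3
= 2(−8·y·z^2 − 8·x^2·y·z^2 + x^2·y·z^3)    [factor out 2]
= 2·y·z^2(−8 − 8·x^2 + x^2·z)    [factor out y·z^2]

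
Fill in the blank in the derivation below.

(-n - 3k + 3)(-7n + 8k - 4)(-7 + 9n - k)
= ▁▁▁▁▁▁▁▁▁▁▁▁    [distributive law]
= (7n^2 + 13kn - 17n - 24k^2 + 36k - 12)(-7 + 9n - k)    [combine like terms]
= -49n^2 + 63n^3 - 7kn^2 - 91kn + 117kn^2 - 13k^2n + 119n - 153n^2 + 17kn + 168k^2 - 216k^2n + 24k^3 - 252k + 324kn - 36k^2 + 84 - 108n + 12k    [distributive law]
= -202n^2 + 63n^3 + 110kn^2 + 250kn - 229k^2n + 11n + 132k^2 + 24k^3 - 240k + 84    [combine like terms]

After distributive law, the bracketed line is:

(7n^2 - 8kn + 4n + 21kn - 24k^2 + 12k - 21n + 24k - 12)(-7 + 9n - k)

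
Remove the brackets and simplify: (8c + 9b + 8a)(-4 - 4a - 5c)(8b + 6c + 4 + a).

-652bc - 352c^2 - 128c - 512ac - 837abc - 472ac^2 - 264a^2c - 590bc^2 - 240c^3 - 288b^2 - 144b - 436ab - 288ab^2 - 292a^2b - 360b^2c - 128a - 160a^2 - 32a^3

(8c + 9b + 8a)(-4 - 4a - 5c)(8b + 6c + 4 + a)
= (-32c - 32ac - 40c^2 - 36b - 36ab - 45bc - 32a - 32a^2 - 40ac)(8b + 6c + 4 + a)    [distributive law]
= (-32c - 72ac - 40c^2 - 36b - 36ab - 45bc - 32a - 32a^2)(8b + 6c + 4 + a)    [combine like terms]
= -256bc - 192c^2 - 128c - 32ac - 576abc - 432ac^2 - 288ac - 72a^2c - 320bc^2 - 240c^3 - 160c^2 - 40ac^2 - 288b^2 - 216bc - 144b - 36ab - 288ab^2 - 216abc - 144ab - 36a^2b - 360b^2c - 270bc^2 - 180bc - 45abc - 256ab - 192ac - 128a - 32a^2 - 256a^2b - 192a^2c - 128a^2 - 32a^3    [distributive law]
= -652bc - 352c^2 - 128c - 512ac - 837abc - 472ac^2 - 264a^2c - 590bc^2 - 240c^3 - 288b^2 - 144b - 436ab - 288ab^2 - 292a^2b - 360b^2c - 128a - 160a^2 - 32a^3    [combine like terms]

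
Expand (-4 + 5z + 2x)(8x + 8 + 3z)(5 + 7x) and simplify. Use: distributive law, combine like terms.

-304x - 32x^2 - 160 + 140z + 426xz + 322x^2z + 75z^2 + 105xz^2 + 112x^3

(-4 + 5z + 2x)(8x + 8 + 3z)(5 + 7x)
= (-32x - 32 - 12z + 40xz + 40z + 15z^2 + 16x^2 + 16x + 6xz)(5 + 7x)    [distributive law]
= (-16x - 32 + 28z + 46xz + 15z^2 + 16x^2)(5 + 7x)    [combine like terms]
= -80x - 112x^2 - 160 - 224x + 140z + 196xz + 230xz + 322x^2z + 75z^2 + 105xz^2 + 80x^2 + 112x^3    [distributive law]
= -304x - 32x^2 - 160 + 140z + 426xz + 322x^2z + 75z^2 + 105xz^2 + 112x^3    [combine like terms]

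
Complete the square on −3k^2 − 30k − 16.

−3(k + 5)^2 + 59

−3k^2 − 30k − 16
= −3(k^2 + 10k) − 16    [factor out -3 from the k-terms]
= −3(k^2 + 10k + 25 − 25) − 16    [add and subtract 25 inside the bracket]
= −3(k + 5)^2 + 75 − 16    [perfect-square identity]
= −3(k + 5)^2 + 59    [combine constants]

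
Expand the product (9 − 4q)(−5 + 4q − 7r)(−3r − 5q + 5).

(9 − 4q)(−5 + 4q − 7r)(−3r − 5q + 5)
= (−45 + 36q − 63r + 20q − 16q^2 + 28qr)(−3r − 5q + 5)    [distributive law]
= (−45 + 56q − 63r − 16q^2 + 28qr)(−3r − 5q + 5)    [combine like terms]
= 135r + 225q − 225 − 168qr − 280q^2 + 280q + 189r^2 + 315qr − 315r + 48q^2r + 80q^3 − 80q^2 − 84qr^2 − 140q^2r + 140qr    [distributive law]
= −180r + 505q − 225 + 287qr − 360q^2 + 189r^2 − 92q^2r + 80q^3 − 84qr^2    [combine like terms]

−180r + 505q − 225 + 287qr − 360q^2 + 189r^2 − 92q^2r + 80q^3 − 84qr^2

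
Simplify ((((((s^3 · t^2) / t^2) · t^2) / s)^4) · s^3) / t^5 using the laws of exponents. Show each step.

((((((s^3 · t^2) / t^2) · t^2) / s)^4) · s^3) / t^5
= ((((((s^3 · t^2) / t^2) · t^2)^4) / (s^4)) · s^3) / t^5    [power of a quotient]
= ((((((s^3 · t^2) / t^2)^4) · ((t^2)^4)) / (s^4)) · s^3) / t^5    [power of a product]
= ((((((s^3 · t^2)^4) / ((t^2)^4)) · ((t^2)^4)) / (s^4)) · s^3) / t^5    [power of a quotient]
= (((((((s^3)^4) · ((t^2)^4)) / ((t^2)^4)) · ((t^2)^4)) / (s^4)) · s^3) / t^5    [power of a product]
= (((((s^12 · ((t^2)^4)) / ((t^2)^4)) · ((t^2)^4)) / (s^4)) · s^3) / t^5    [power of a power]
= (((((s^12 · t^8) / ((t^2)^4)) · ((t^2)^4)) / (s^4)) · s^3) / t^5    [power of a power]
= (((((s^12 · t^8) / t^8) · ((t^2)^4)) / (s^4)) · s^3) / t^5    [power of a power]
= (((((s^12 · t^8) / t^8) · t^8) / (s^4)) · s^3) / t^5    [power of a power]
= s^11·t^3    [quotient of powers; product of powers]

s^11·t^3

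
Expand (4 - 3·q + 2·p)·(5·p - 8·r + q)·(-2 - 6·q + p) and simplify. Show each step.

(4 - 3·q + 2·p)·(5·p - 8·r + q)·(-2 - 6·q + p)
= (20·p - 32·r + 4·q - 15·p·q + 24·q·r - 3·q^2 + 10·p^2 - 16·p·r + 2·p·q)·(-2 - 6·q + p)    [distributive law]
= (20·p - 32·r + 4·q - 13·p·q + 24·q·r - 3·q^2 + 10·p^2 - 16·p·r)·(-2 - 6·q + p)    [combine like terms]
= -40·p - 120·p·q + 20·p^2 + 64·r + 192·q·r - 32·p·r - 8·q - 24·q^2 + 4·p·q + 26·p·q + 78·p·q^2 - 13·p^2·q - 48·q·r - 144·q^2·r + 24·p·q·r + 6·q^2 + 18·q^3 - 3·p·q^2 - 20·p^2 - 60·p^2·q + 10·p^3 + 32·p·r + 96·p·q·r - 16·p^2·r    [distributive law]
= -40·p - 90·p·q + 64·r + 144·q·r - 8·q - 18·q^2 + 75·p·q^2 - 73·p^2·q - 144·q^2·r + 120·p·q·r + 18·q^3 + 10·p^3 - 16·p^2·r    [combine like terms]

-40·p - 90·p·q + 64·r + 144·q·r - 8·q - 18·q^2 + 75·p·q^2 - 73·p^2·q - 144·q^2·r + 120·p·q·r + 18·q^3 + 10·p^3 - 16·p^2·r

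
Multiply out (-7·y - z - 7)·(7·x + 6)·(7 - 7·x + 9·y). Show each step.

-490·x·y + 343·x^2·y - 441·x·y^2 - 672·y - 378·y^2 - 7·x·z + 49·x^2·z - 63·x·y·z - 42·z - 54·y·z - 49·x + 343·x^2 - 294

(-7·y - z - 7)·(7·x + 6)·(7 - 7·x + 9·y)
= (-49·x·y - 42·y - 7·x·z - 6·z - 49·x - 42)·(7 - 7·x + 9·y)    [distributive law]
= -343·x·y + 343·x^2·y - 441·x·y^2 - 294·y + 294·x·y - 378·y^2 - 49·x·z + 49·x^2·z - 63·x·y·z - 42·z + 42·x·z - 54·y·z - 343·x + 343·x^2 - 441·x·y - 294 + 294·x - 378·y    [distributive law]
= -490·x·y + 343·x^2·y - 441·x·y^2 - 672·y - 378·y^2 - 7·x·z + 49·x^2·z - 63·x·y·z - 42·z - 54·y·z - 49·x + 343·x^2 - 294    [combine like terms]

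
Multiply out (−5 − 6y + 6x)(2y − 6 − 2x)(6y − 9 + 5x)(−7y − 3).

(−5 − 6y + 6x)(2y − 6 − 2x)(6y − 9 + 5x)(−7y − 3)
= (−10y + 30 + 10x − 12y^2 + 36y + 12xy + 12xy − 36x − 12x^2)(6y − 9 + 5x)(−7y − 3)    [distributive law]
= (26y + 30 − 26x − 12y^2 + 24xy − 12x^2)(6y − 9 + 5x)(−7y − 3)    [combine like terms]
= (156y^2 − 234y + 130xy + 180y − 270 + 150x − 156xy + 234x − 130x^2 − 72y^3 + 108y^2 − 60xy^2 + 144xy^2 − 216xy + 120x^2y − 72x^2y + 108x^2 − 60x^3)(−7y − 3)    [distributive law]
= (264y^2 − 54y − 242xy − 270 + 384x − 22x^2 − 72y^3 + 84xy^2 + 48x^2y − 60x^3)(−7y − 3)    [combine like terms]
= −1848y^3 − 792y^2 + 378y^2 + 162y + 1694xy^2 + 726xy + 1890y + 810 − 2688xy − 1152x + 154x^2y + 66x^2 + 504y^4 + 216y^3 − 588xy^3 − 252xy^2 − 336x^2y^2 − 144x^2y + 420x^3y + 180x^3    [distributive law]
= −1632y^3 − 414y^2 + 2052y + 1442xy^2 − 1962xy + 810 − 1152x + 10x^2y + 66x^2 + 504y^4 − 588xy^3 − 336x^2y^2 + 420x^3y + 180x^3    [combine like terms]

−1632y^3 − 414y^2 + 2052y + 1442xy^2 − 1962xy + 810 − 1152x + 10x^2y + 66x^2 + 504y^4 − 588xy^3 − 336x^2y^2 + 420x^3y + 180x^3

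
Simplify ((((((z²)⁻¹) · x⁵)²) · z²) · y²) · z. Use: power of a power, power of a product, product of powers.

x¹⁰y²z⁻¹

((((((z²)⁻¹) · x⁵)²) · z²) · y²) · z
= ((((((z²)⁻¹)²) · ((x⁵)²)) · z²) · y²) · z    [power of a product]
= (((((z²)⁻²) · ((x⁵)²)) · z²) · y²) · z    [power of a power]
= (((z⁻⁴ · ((x⁵)²)) · z²) · y²) · z    [power of a power]
= (((z⁻⁴ · x¹⁰) · z²) · y²) · z    [power of a power]
= x¹⁰y²z⁻¹    [product of powers]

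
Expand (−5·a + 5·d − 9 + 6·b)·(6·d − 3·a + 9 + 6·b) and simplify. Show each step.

−45·a·d + 15·a^2 − 18·a − 48·a·b + 30·d^2 − 9·d + 66·b·d − 81 + 36·b^2

(−5·a + 5·d − 9 + 6·b)·(6·d − 3·a + 9 + 6·b)
= −30·a·d + 15·a^2 − 45·a − 30·a·b + 30·d^2 − 15·a·d + 45·d + 30·b·d − 54·d + 27·a − 81 − 54·b + 36·b·d − 18·a·b + 54·b + 36·b^2    [distributive law]
= −45·a·d + 15·a^2 − 18·a − 48·a·b + 30·d^2 − 9·d + 66·b·d − 81 + 36·b^2    [combine like terms]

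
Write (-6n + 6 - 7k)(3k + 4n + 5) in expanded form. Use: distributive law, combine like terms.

-46kn - 24n^2 - 6n - 17k + 30 - 21k^2

(-6n + 6 - 7k)(3k + 4n + 5)
= -18kn - 24n^2 - 30n + 18k + 24n + 30 - 21k^2 - 28kn - 35k    [distributive law]
= -46kn - 24n^2 - 6n - 17k + 30 - 21k^2    [combine like terms]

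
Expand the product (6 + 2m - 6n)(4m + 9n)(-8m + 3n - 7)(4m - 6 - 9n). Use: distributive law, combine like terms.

-608m³ + 816m² + 528m²n + 1908mn + 2538mn² + 1008m + 162n² - 3888n³ + 2268n - 256m⁴ + 864m³n + 1008m²n² - 4374mn³ + 1458n⁴

(6 + 2m - 6n)(4m + 9n)(-8m + 3n - 7)(4m - 6 - 9n)
= (24m + 54n + 8m² + 18mn - 24mn - 54n²)(-8m + 3n - 7)(4m - 6 - 9n)    [distributive law]
= (24m + 54n + 8m² - 6mn - 54n²)(-8m + 3n - 7)(4m - 6 - 9n)    [combine like terms]
= (-192m² + 72mn - 168m - 432mn + 162n² - 378n - 64m³ + 24m²n - 56m² + 48m²n - 18mn² + 42mn + 432mn² - 162n³ + 378n²)(4m - 6 - 9n)    [distributive law]
= (-248m² - 318mn - 168m + 540n² - 378n - 64m³ + 72m²n + 414mn² - 162n³)(4m - 6 - 9n)    [combine like terms]
= -992m³ + 1488m² + 2232m²n - 1272m²n + 1908mn + 2862mn² - 672m² + 1008m + 1512mn + 2160mn² - 3240n² - 4860n³ - 1512mn + 2268n + 3402n² - 256m⁴ + 384m³ + 576m³n + 288m³n - 432m²n - 648m²n² + 1656m²n² - 2484mn² - 3726mn³ - 648mn³ + 972n³ + 1458n⁴    [distributive law]
= -608m³ + 816m² + 528m²n + 1908mn + 2538mn² + 1008m + 162n² - 3888n³ + 2268n - 256m⁴ + 864m³n + 1008m²n² - 4374mn³ + 1458n⁴    [combine like terms]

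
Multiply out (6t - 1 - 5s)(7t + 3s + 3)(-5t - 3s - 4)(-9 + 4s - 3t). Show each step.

(6t - 1 - 5s)(7t + 3s + 3)(-5t - 3s - 4)(-9 + 4s - 3t)
= (42t^2 + 18st + 18t - 7t - 3s - 3 - 35st - 15s^2 - 15s)(-5t - 3s - 4)(-9 + 4s - 3t)    [distributive law]
= (42t^2 - 17st + 11t - 18s - 3 - 15s^2)(-5t - 3s - 4)(-9 + 4s - 3t)    [combine like terms]
= (-210t^3 - 126st^2 - 168t^2 + 85st^2 + 51s^2t + 68st - 55t^2 - 33st - 44t + 90st + 54s^2 + 72s + 15t + 9s + 12 + 75s^2t + 45s^3 + 60s^2)(-9 + 4s - 3t)    [distributive law]
= (-210t^3 - 41st^2 - 223t^2 + 126s^2t + 125st - 29t + 114s^2 + 81s + 12 + 45s^3)(-9 + 4s - 3t)    [combine like terms]
= 1890t^3 - 840st^3 + 630t^4 + 369st^2 - 164s^2t^2 + 123st^3 + 2007t^2 - 892st^2 + 669t^3 - 1134s^2t + 504s^3t - 378s^2t^2 - 1125st + 500s^2t - 375st^2 + 261t - 116st + 87t^2 - 1026s^2 + 456s^3 - 342s^2t - 729s + 324s^2 - 243st - 108 + 48s - 36t - 405s^3 + 180s^4 - 135s^3t    [distributive law]
= 2559t^3 - 717st^3 + 630t^4 - 898st^2 - 542s^2t^2 + 2094t^2 - 976s^2t + 369s^3t - 1484st + 225t - 702s^2 + 51s^3 - 681s - 108 + 180s^4    [combine like terms]

2559t^3 - 717st^3 + 630t^4 - 898st^2 - 542s^2t^2 + 2094t^2 - 976s^2t + 369s^3t - 1484st + 225t - 702s^2 + 51s^3 - 681s - 108 + 180s^4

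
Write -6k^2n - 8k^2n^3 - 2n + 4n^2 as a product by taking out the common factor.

-6k^2n - 8k^2n^3 - 2n + 4n^2
= 2(-3k^2n - 4k^2n^3 - n + 2n^2)    [factor out 2]
= 2n(-3k^2 - 4k^2n^2 - 1 + 2n)    [factor out n]

2n(-3k^2 - 4k^2n^2 - 1 + 2n)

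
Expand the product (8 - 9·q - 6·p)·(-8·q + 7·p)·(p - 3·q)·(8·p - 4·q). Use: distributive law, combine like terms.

-2080·p²·q + 2464·p·q² - 768·q³ + 448·p³ + 492·p²·q² - 2196·p·q³ + 864·q⁴ + 1056·p³·q - 336·p⁴

(8 - 9·q - 6·p)·(-8·q + 7·p)·(p - 3·q)·(8·p - 4·q)
= (-64·q + 56·p + 72·q² - 63·p·q + 48·p·q - 42·p²)·(p - 3·q)·(8·p - 4·q)    [distributive law]
= (-64·q + 56·p + 72·q² - 15·p·q - 42·p²)·(p - 3·q)·(8·p - 4·q)    [combine like terms]
= (-64·p·q + 192·q² + 56·p² - 168·p·q + 72·p·q² - 216·q³ - 15·p²·q + 45·p·q² - 42·p³ + 126·p²·q)·(8·p - 4·q)    [distributive law]
= (-232·p·q + 192·q² + 56·p² + 117·p·q² - 216·q³ + 111·p²·q - 42·p³)·(8·p - 4·q)    [combine like terms]
= -1856·p²·q + 928·p·q² + 1536·p·q² - 768·q³ + 448·p³ - 224·p²·q + 936·p²·q² - 468·p·q³ - 1728·p·q³ + 864·q⁴ + 888·p³·q - 444·p²·q² - 336·p⁴ + 168·p³·q    [distributive law]
= -2080·p²·q + 2464·p·q² - 768·q³ + 448·p³ + 492·p²·q² - 2196·p·q³ + 864·q⁴ + 1056·p³·q - 336·p⁴    [combine like terms]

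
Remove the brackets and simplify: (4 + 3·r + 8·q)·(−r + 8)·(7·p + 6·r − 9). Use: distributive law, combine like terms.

(4 + 3·r + 8·q)·(−r + 8)·(7·p + 6·r − 9)
= (−4·r + 32 − 3·r^2 + 24·r − 8·q·r + 64·q)·(7·p + 6·r − 9)    [distributive law]
= (20·r + 32 − 3·r^2 − 8·q·r + 64·q)·(7·p + 6·r − 9)    [combine like terms]
= 140·p·r + 120·r^2 − 180·r + 224·p + 192·r − 288 − 21·p·r^2 − 18·r^3 + 27·r^2 − 56·p·q·r − 48·q·r^2 + 72·q·r + 448·p·q + 384·q·r − 576·q    [distributive law]
= 140·p·r + 147·r^2 + 12·r + 224·p − 288 − 21·p·r^2 − 18·r^3 − 56·p·q·r − 48·q·r^2 + 456·q·r + 448·p·q − 576·q    [combine like terms]

140·p·r + 147·r^2 + 12·r + 224·p − 288 − 21·p·r^2 − 18·r^3 − 56·p·q·r − 48·q·r^2 + 456·q·r + 448·p·q − 576·q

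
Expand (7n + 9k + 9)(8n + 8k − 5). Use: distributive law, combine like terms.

56n^2 + 128kn + 37n + 72k^2 + 27k − 45

(7n + 9k + 9)(8n + 8k − 5)
= 56n^2 + 56kn − 35n + 72kn + 72k^2 − 45k + 72n + 72k − 45    [distributive law]
= 56n^2 + 128kn + 37n + 72k^2 + 27k − 45    [combine like terms]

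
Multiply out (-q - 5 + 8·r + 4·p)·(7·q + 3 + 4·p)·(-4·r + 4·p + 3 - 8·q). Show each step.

(-q - 5 + 8·r + 4·p)·(7·q + 3 + 4·p)·(-4·r + 4·p + 3 - 8·q)
= (-7·q^2 - 3·q - 4·p·q - 35·q - 15 - 20·p + 56·q·r + 24·r + 32·p·r + 28·p·q + 12·p + 16·p^2)·(-4·r + 4·p + 3 - 8·q)    [distributive law]
= (-7·q^2 - 38·q + 24·p·q - 15 - 8·p + 56·q·r + 24·r + 32·p·r + 16·p^2)·(-4·r + 4·p + 3 - 8·q)    [combine like terms]
= 28·q^2·r - 28·p·q^2 - 21·q^2 + 56·q^3 + 152·q·r - 152·p·q - 114·q + 304·q^2 - 96·p·q·r + 96·p^2·q + 72·p·q - 192·p·q^2 + 60·r - 60·p - 45 + 120·q + 32·p·r - 32·p^2 - 24·p + 64·p·q - 224·q·r^2 + 224·p·q·r + 168·q·r - 448·q^2·r - 96·r^2 + 96·p·r + 72·r - 192·q·r - 128·p·r^2 + 128·p^2·r + 96·p·r - 256·p·q·r - 64·p^2·r + 64·p^3 + 48·p^2 - 128·p^2·q    [distributive law]
= -420·q^2·r - 220·p·q^2 + 283·q^2 + 56·q^3 + 128·q·r - 16·p·q + 6·q - 128·p·q·r - 32·p^2·q + 132·r - 84·p - 45 + 224·p·r + 16·p^2 - 224·q·r^2 - 96·r^2 - 128·p·r^2 + 64·p^2·r + 64·p^3    [combine like terms]

-420·q^2·r - 220·p·q^2 + 283·q^2 + 56·q^3 + 128·q·r - 16·p·q + 6·q - 128·p·q·r - 32·p^2·q + 132·r - 84·p - 45 + 224·p·r + 16·p^2 - 224·q·r^2 - 96·r^2 - 128·p·r^2 + 64·p^2·r + 64·p^3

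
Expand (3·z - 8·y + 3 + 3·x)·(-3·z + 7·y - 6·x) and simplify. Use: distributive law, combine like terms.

(3·z - 8·y + 3 + 3·x)·(-3·z + 7·y - 6·x)
= -9·z^2 + 21·y·z - 18·x·z + 24·y·z - 56·y^2 + 48·x·y - 9·z + 21·y - 18·x - 9·x·z + 21·x·y - 18·x^2    [distributive law]
= -9·z^2 + 45·y·z - 27·x·z - 56·y^2 + 69·x·y - 9·z + 21·y - 18·x - 18·x^2    [combine like terms]

-9·z^2 + 45·y·z - 27·x·z - 56·y^2 + 69·x·y - 9·z + 21·y - 18·x - 18·x^2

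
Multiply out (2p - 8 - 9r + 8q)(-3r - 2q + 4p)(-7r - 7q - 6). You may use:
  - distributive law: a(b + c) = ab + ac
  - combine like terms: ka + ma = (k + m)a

(2p - 8 - 9r + 8q)(-3r - 2q + 4p)(-7r - 7q - 6)
= (-6pr - 4pq + 8p² + 24r + 16q - 32p + 27r² + 18qr - 36pr - 24qr - 16q² + 32pq)(-7r - 7q - 6)    [distributive law]
= (-42pr + 28pq + 8p² + 24r + 16q - 32p + 27r² - 6qr - 16q²)(-7r - 7q - 6)    [combine like terms]
= 294pr² + 294pqr + 252pr - 196pqr - 196pq² - 168pq - 56p²r - 56p²q - 48p² - 168r² - 168qr - 144r - 112qr - 112q² - 96q + 224pr + 224pq + 192p - 189r³ - 189qr² - 162r² + 42qr² + 42q²r + 36qr + 112q²r + 112q³ + 96q²    [distributive law]
= 294pr² + 98pqr + 476pr - 196pq² + 56pq - 56p²r - 56p²q - 48p² - 330r² - 244qr - 144r - 16q² - 96q + 192p - 189r³ - 147qr² + 154q²r + 112q³    [combine like terms]

294pr² + 98pqr + 476pr - 196pq² + 56pq - 56p²r - 56p²q - 48p² - 330r² - 244qr - 144r - 16q² - 96q + 192p - 189r³ - 147qr² + 154q²r + 112q³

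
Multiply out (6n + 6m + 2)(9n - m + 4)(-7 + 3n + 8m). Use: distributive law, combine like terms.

-252n² + 162n³ + 576mn² + 66mn + 366m²n - 270n + 218m² - 48m³ - 90m - 56

(6n + 6m + 2)(9n - m + 4)(-7 + 3n + 8m)
= (54n² - 6mn + 24n + 54mn - 6m² + 24m + 18n - 2m + 8)(-7 + 3n + 8m)    [distributive law]
= (54n² + 48mn + 42n - 6m² + 22m + 8)(-7 + 3n + 8m)    [combine like terms]
= -378n² + 162n³ + 432mn² - 336mn + 144mn² + 384m²n - 294n + 126n² + 336mn + 42m² - 18m²n - 48m³ - 154m + 66mn + 176m² - 56 + 24n + 64m    [distributive law]
= -252n² + 162n³ + 576mn² + 66mn + 366m²n - 270n + 218m² - 48m³ - 90m - 56    [combine like terms]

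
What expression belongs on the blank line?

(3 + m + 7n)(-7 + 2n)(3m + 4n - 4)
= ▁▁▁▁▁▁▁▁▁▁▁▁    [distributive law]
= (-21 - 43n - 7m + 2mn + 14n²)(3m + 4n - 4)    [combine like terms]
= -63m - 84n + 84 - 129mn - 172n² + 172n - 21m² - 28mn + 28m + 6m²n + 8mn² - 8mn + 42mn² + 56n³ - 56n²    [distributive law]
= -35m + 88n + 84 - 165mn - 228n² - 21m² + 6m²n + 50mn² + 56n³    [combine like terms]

Applying distributive law to the line above:

(-21 + 6n - 7m + 2mn - 49n + 14n²)(3m + 4n - 4)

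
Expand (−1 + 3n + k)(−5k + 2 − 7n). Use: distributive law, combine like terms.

(−1 + 3n + k)(−5k + 2 − 7n)
= 5k − 2 + 7n − 15kn + 6n − 21n^2 − 5k^2 + 2k − 7kn    [distributive law]
= 7k − 2 + 13n − 22kn − 21n^2 − 5k^2    [combine like terms]

7k − 2 + 13n − 22kn − 21n^2 − 5k^2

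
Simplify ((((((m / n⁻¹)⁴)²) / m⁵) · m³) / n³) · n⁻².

m⁶n³

((((((m / n⁻¹)⁴)²) / m⁵) · m³) / n³) · n⁻²
= (((((m / n⁻¹)⁸) / m⁵) · m³) / n³) · n⁻²    [power of a power]
= (((((m⁸) / ((n⁻¹)⁸)) / m⁵) · m³) / n³) · n⁻²    [power of a quotient]
= ((((m⁸ / n⁻⁸) / m⁵) · m³) / n³) · n⁻²    [power of a power]
= m⁶n³    [quotient of powers; product of powers]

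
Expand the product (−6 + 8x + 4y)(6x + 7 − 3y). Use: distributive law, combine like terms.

20x − 42 + 46y + 48x^2 − 12y^2

(−6 + 8x + 4y)(6x + 7 − 3y)
= −36x − 42 + 18y + 48x^2 + 56x − 24xy + 24xy + 28y − 12y^2    [distributive law]
= 20x − 42 + 46y + 48x^2 − 12y^2    [combine like terms]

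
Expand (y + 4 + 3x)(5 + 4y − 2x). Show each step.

21y + 4y^2 + 10xy + 20 + 7x − 6x^2

(y + 4 + 3x)(5 + 4y − 2x)
= 5y + 4y^2 − 2xy + 20 + 16y − 8x + 15x + 12xy − 6x^2    [distributive law]
= 21y + 4y^2 + 10xy + 20 + 7x − 6x^2    [combine like terms]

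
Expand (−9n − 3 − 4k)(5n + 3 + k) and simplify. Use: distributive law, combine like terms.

(−9n − 3 − 4k)(5n + 3 + k)
= −45n^2 − 27n − 9kn − 15n − 9 − 3k − 20kn − 12k − 4k^2    [distributive law]
= −45n^2 − 42n − 29kn − 9 − 15k − 4k^2    [combine like terms]

−45n^2 − 42n − 29kn − 9 − 15k − 4k^2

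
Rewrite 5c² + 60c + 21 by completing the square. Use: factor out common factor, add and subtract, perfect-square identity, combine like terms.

5(c + 6)² − 159

5c² + 60c + 21
= 5(c² + 12c) + 21    [factor out 5 from the c-terms]
= 5(c² + 12c + 36 − 36) + 21    [add and subtract 36 inside the bracket]
= 5(c + 6)² − 180 + 21    [perfect-square identity]
= 5(c + 6)² − 159    [combine constants]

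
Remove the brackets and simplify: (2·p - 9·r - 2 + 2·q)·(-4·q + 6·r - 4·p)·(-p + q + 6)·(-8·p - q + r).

-72·p^3·q + 56·p^2·q^2 + 56·p^2·q·r + 72·p·q^3 - 392·p·q^2·r + 824·p^2·q + 416·p·q^2 - 2604·p·q·r + 392·p^3·r - 480·p^2·r^2 - 2456·p^2·r + 2892·p·r^2 - 64·p^4 + 448·p^3 - 56·q^3·r + 102·q^2·r^2 - 316·q^2·r + 600·q·r^2 + 378·p·q·r^2 + 54·p·r^3 - 54·q·r^3 - 324·r^3 + 40·q^3 - 432·p·q - 48·q^2 + 120·q·r + 624·p·r - 72·r^2 - 384·p^2 + 8·q^4

(2·p - 9·r - 2 + 2·q)·(-4·q + 6·r - 4·p)·(-p + q + 6)·(-8·p - q + r)
= (-8·p·q + 12·p·r - 8·p^2 + 36·q·r - 54·r^2 + 36·p·r + 8·q - 12·r + 8·p - 8·q^2 + 12·q·r - 8·p·q)·(-p + q + 6)·(-8·p - q + r)    [distributive law]
= (-16·p·q + 48·p·r - 8·p^2 + 48·q·r - 54·r^2 + 8·q - 12·r + 8·p - 8·q^2)·(-p + q + 6)·(-8·p - q + r)    [combine like terms]
= (16·p^2·q - 16·p·q^2 - 96·p·q - 48·p^2·r + 48·p·q·r + 288·p·r + 8·p^3 - 8·p^2·q - 48·p^2 - 48·p·q·r + 48·q^2·r + 288·q·r + 54·p·r^2 - 54·q·r^2 - 324·r^2 - 8·p·q + 8·q^2 + 48·q + 12·p·r - 12·q·r - 72·r - 8·p^2 + 8·p·q + 48·p + 8·p·q^2 - 8·q^3 - 48·q^2)·(-8·p - q + r)    [distributive law]
= (8·p^2·q - 8·p·q^2 - 96·p·q - 48·p^2·r + 300·p·r + 8·p^3 - 56·p^2 + 48·q^2·r + 276·q·r + 54·p·r^2 - 54·q·r^2 - 324·r^2 - 40·q^2 + 48·q - 72·r + 48·p - 8·q^3)·(-8·p - q + r)    [combine like terms]
= -64·p^3·q - 8·p^2·q^2 + 8·p^2·q·r + 64·p^2·q^2 + 8·p·q^3 - 8·p·q^2·r + 768·p^2·q + 96·p·q^2 - 96·p·q·r + 384·p^3·r + 48·p^2·q·r - 48·p^2·r^2 - 2400·p^2·r - 300·p·q·r + 300·p·r^2 - 64·p^4 - 8·p^3·q + 8·p^3·r + 448·p^3 + 56·p^2·q - 56·p^2·r - 384·p·q^2·r - 48·q^3·r + 48·q^2·r^2 - 2208·p·q·r - 276·q^2·r + 276·q·r^2 - 432·p^2·r^2 - 54·p·q·r^2 + 54·p·r^3 + 432·p·q·r^2 + 54·q^2·r^2 - 54·q·r^3 + 2592·p·r^2 + 324·q·r^2 - 324·r^3 + 320·p·q^2 + 40·q^3 - 40·q^2·r - 384·p·q - 48·q^2 + 48·q·r + 576·p·r + 72·q·r - 72·r^2 - 384·p^2 - 48·p·q + 48·p·r + 64·p·q^3 + 8·q^4 - 8·q^3·r    [distributive law]
= -72·p^3·q + 56·p^2·q^2 + 56·p^2·q·r + 72·p·q^3 - 392·p·q^2·r + 824·p^2·q + 416·p·q^2 - 2604·p·q·r + 392·p^3·r - 480·p^2·r^2 - 2456·p^2·r + 2892·p·r^2 - 64·p^4 + 448·p^3 - 56·q^3·r + 102·q^2·r^2 - 316·q^2·r + 600·q·r^2 + 378·p·q·r^2 + 54·p·r^3 - 54·q·r^3 - 324·r^3 + 40·q^3 - 432·p·q - 48·q^2 + 120·q·r + 624·p·r - 72·r^2 - 384·p^2 + 8·q^4    [combine like terms]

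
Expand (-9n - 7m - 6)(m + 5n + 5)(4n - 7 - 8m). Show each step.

184mn^2 + 744mn + 324m^2n - 180n^3 + 15n^2 + 405n + 377m^2 + 56m^3 + 527m + 210

(-9n - 7m - 6)(m + 5n + 5)(4n - 7 - 8m)
= (-9mn - 45n^2 - 45n - 7m^2 - 35mn - 35m - 6m - 30n - 30)(4n - 7 - 8m)    [distributive law]
= (-44mn - 45n^2 - 75n - 7m^2 - 41m - 30)(4n - 7 - 8m)    [combine like terms]
= -176mn^2 + 308mn + 352m^2n - 180n^3 + 315n^2 + 360mn^2 - 300n^2 + 525n + 600mn - 28m^2n + 49m^2 + 56m^3 - 164mn + 287m + 328m^2 - 120n + 210 + 240m    [distributive law]
= 184mn^2 + 744mn + 324m^2n - 180n^3 + 15n^2 + 405n + 377m^2 + 56m^3 + 527m + 210    [combine like terms]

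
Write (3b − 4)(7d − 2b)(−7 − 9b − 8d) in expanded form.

41bd − 141b²d − 168bd² − 30b² + 54b³ + 196d + 224d² − 56b

(3b − 4)(7d − 2b)(−7 − 9b − 8d)
= (21bd − 6b² − 28d + 8b)(−7 − 9b − 8d)    [distributive law]
= −147bd − 189b²d − 168bd² + 42b² + 54b³ + 48b²d + 196d + 252bd + 224d² − 56b − 72b² − 64bd    [distributive law]
= 41bd − 141b²d − 168bd² − 30b² + 54b³ + 196d + 224d² − 56b    [combine like terms]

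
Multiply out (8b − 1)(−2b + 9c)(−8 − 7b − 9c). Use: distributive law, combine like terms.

(8b − 1)(−2b + 9c)(−8 − 7b − 9c)
= (−16b² + 72bc + 2b − 9c)(−8 − 7b − 9c)    [distributive law]
= 128b² + 112b³ + 144b²c − 576bc − 504b²c − 648bc² − 16b − 14b² − 18bc + 72c + 63bc + 81c²    [distributive law]
= 114b² + 112b³ − 360b²c − 531bc − 648bc² − 16b + 72c + 81c²    [combine like terms]

114b² + 112b³ − 360b²c − 531bc − 648bc² − 16b + 72c + 81c²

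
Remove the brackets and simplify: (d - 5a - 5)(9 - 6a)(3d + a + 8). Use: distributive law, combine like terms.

(d - 5a - 5)(9 - 6a)(3d + a + 8)
= (9d - 6ad - 45a + 30a² - 45 + 30a)(3d + a + 8)    [distributive law]
= (9d - 6ad - 15a + 30a² - 45)(3d + a + 8)    [combine like terms]
= 27d² + 9ad + 72d - 18ad² - 6a²d - 48ad - 45ad - 15a² - 120a + 90a²d + 30a³ + 240a² - 135d - 45a - 360    [distributive law]
= 27d² - 84ad - 63d - 18ad² + 84a²d + 225a² - 165a + 30a³ - 360    [combine like terms]

27d² - 84ad - 63d - 18ad² + 84a²d + 225a² - 165a + 30a³ - 360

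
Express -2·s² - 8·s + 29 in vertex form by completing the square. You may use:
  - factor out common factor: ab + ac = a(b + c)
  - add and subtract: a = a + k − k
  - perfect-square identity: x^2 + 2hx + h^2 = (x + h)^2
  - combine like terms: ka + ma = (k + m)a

-2·s² - 8·s + 29
= -2(s² + 4·s) + 29    [factor out -2 from the s-terms]
= -2(s² + 4·s + 4 - 4) + 29    [add and subtract 4 inside the bracket]
= -2(s + 2)² + 8 + 29    [perfect-square identity]
= -2(s + 2)² + 37    [combine constants]

-2(s + 2)² + 37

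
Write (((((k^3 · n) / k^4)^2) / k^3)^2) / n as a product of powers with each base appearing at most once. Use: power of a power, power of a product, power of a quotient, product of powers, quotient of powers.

(((((k^3 · n) / k^4)^2) / k^3)^2) / n
= (((((k^3 · n) / k^4)^2)^2) / ((k^3)^2)) / n    [power of a quotient]
= ((((k^3 · n) / k^4)^4) / ((k^3)^2)) / n    [power of a power]
= ((((k^3 · n)^4) / ((k^4)^4)) / ((k^3)^2)) / n    [power of a quotient]
= (((((k^3)^4) · (n^4)) / ((k^4)^4)) / ((k^3)^2)) / n    [power of a product]
= (((k^12 · (n^4)) / ((k^4)^4)) / ((k^3)^2)) / n    [power of a power]
= (((k^12 · n^4) / k^16) / ((k^3)^2)) / n    [power of a power]
= (((k^12 · n^4) / k^16) / k^6) / n    [power of a power]
= k^(-10)n^3    [quotient of powers; product of powers]

k^(-10)n^3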